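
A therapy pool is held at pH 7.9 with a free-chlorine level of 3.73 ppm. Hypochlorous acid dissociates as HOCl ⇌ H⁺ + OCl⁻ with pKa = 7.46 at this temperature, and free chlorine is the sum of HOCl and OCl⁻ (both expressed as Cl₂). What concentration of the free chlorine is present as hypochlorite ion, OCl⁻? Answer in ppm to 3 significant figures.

2.74 ppm

[OCl⁻]/[HOCl] = 10^(pH − pKa) = 10^(7.9 − 7.46) = 10^0.44 = 2.754.
Fraction as HOCl = 1 / (1 + 2.754) = 0.2664.
OCl⁻ = (1 − 0.2664) × 3.73 ppm = 2.736 ppm.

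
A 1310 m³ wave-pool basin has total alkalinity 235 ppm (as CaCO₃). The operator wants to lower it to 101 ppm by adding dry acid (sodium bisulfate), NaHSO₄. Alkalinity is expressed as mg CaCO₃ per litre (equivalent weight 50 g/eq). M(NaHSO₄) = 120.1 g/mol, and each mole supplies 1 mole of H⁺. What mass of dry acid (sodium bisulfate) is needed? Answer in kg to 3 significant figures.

422 kg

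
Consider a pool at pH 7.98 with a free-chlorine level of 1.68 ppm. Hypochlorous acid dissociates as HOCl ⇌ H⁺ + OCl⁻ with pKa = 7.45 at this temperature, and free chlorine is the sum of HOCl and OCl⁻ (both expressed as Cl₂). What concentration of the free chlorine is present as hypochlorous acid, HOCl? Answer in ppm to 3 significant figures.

[OCl⁻]/[HOCl] = 10^(pH − pKa) = 10^(7.98 − 7.45) = 10^0.53 = 3.388.
Fraction as HOCl = 1 / (1 + 3.388) = 0.2279.
HOCl = 0.2279 × 1.68 ppm = 0.3828 ppm.

0.383 ppm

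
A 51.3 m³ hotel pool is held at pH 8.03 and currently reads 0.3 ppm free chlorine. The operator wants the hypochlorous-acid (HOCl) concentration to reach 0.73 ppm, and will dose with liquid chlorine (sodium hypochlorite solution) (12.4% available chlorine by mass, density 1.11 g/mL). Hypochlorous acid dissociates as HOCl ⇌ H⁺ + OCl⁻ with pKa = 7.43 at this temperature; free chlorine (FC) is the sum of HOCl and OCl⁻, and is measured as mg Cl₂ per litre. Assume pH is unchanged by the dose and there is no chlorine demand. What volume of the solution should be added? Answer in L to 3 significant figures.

Volume: 51.3 m³ = 51,300 L.
[OCl⁻]/[HOCl] = 10^(pH − pKa) = 10^(8.03 − 7.43) = 3.981; fraction as HOCl = 1/(1 + 3.981) = 0.2008.
Free chlorine required for 0.73 ppm HOCl: 0.73 / 0.2008 = 3.636 ppm.
FC to add: 3.636 − 0.3 = 3.336 mg/L as Cl₂.
Cl₂ equivalent: 3.336 mg/L × 51,300 L = 171.1 g.
Product at 12.4% available Cl: 171.1 / 0.124 = 1380 g.
Volume: 1380 g ÷ 1.11 g/mL = 1243 mL.

1.24 L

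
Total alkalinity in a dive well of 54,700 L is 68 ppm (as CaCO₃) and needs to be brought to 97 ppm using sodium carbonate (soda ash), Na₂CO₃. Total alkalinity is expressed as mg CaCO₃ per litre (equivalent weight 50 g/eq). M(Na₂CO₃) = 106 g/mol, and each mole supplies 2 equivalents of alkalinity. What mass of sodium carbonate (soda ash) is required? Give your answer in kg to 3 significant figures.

Alkalinity to add: (97 − 68) = 29 mg/L as CaCO₃ × 54,700 L = 1586 g as CaCO₃.
Equivalents: 1586 g ÷ 50 g/eq = 31.73 eq.
Each mole of Na₂CO₃ supplies 2 eq, so 31.73 / 2 = 15.86 mol.
Mass: 15.86 mol × 106 g/mol = 1681 g.

1.68 kg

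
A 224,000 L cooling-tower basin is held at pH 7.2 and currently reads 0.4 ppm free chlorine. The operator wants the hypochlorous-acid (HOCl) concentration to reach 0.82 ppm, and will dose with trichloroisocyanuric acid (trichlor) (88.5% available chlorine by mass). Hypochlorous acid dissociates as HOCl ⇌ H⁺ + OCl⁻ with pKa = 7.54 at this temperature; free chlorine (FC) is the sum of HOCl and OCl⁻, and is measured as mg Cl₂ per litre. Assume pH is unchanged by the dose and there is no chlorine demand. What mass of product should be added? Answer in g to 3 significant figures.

[OCl⁻]/[HOCl] = 10^(pH − pKa) = 10^(7.2 − 7.54) = 0.4571; fraction as HOCl = 1/(1 + 0.4571) = 0.6863.
Free chlorine required for 0.82 ppm HOCl: 0.82 / 0.6863 = 1.195 ppm.
FC to add: 1.195 − 0.4 = 0.7948 mg/L as Cl₂.
Cl₂ equivalent: 0.7948 mg/L × 224,000 L = 178 g.
Product at 88.5% available Cl: 178 / 0.885 = 201.2 g.

201 g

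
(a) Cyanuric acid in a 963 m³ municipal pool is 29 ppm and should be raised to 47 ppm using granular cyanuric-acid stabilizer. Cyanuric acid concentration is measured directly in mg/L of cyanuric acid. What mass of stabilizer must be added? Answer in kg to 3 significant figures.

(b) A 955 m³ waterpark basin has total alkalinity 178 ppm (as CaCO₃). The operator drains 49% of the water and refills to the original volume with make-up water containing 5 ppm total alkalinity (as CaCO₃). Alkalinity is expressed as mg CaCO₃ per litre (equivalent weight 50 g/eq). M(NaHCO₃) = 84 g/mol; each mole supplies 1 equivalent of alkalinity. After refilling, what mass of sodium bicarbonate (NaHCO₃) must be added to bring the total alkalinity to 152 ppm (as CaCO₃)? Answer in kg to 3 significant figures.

(a) Volume: 963 m³ = 963,000 L.
(a) CYA to add: (47 − 29) = 18 mg/L × 963,000 L = 17,330 g cyanuric acid.

(b) Volume: 955 m³ = 955,000 L.
(b) After draining 49% and refilling: 178 × 0.51 + 5 × 0.49 = 93.23 ppm.
(b) Deficit to target: 152 − 93.23 = 58.77 mg/L.
(b) As CaCO₃: 58.77 mg/L × 955,000 L = 56,130 g; ÷ 50 g/eq ÷ 1 = 1123 mol NaHCO₃.
(b) Mass: 1123 × 84 = 94,290 g.

(a) 17.3 kg; (b) 94.3 kg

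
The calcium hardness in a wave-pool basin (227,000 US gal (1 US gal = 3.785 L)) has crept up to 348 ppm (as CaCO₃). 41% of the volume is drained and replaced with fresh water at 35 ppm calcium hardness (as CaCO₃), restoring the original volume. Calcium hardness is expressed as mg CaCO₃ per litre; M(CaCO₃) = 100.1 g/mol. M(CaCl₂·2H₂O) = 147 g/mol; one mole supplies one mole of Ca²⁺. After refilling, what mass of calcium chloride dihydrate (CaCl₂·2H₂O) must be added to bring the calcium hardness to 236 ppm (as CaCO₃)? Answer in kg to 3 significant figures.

20.6 kg

Volume: 227,000 US gal × 3.785 L/gal = 859,195 L.
After draining 41% and refilling: 348 × 0.59 + 35 × 0.41 = 219.67 ppm.
Deficit to target: 236 − 219.67 = 16.33 mg/L.
As CaCO₃: 16.33 mg/L × 859,195 L = 14,030 g; ÷ 100.1 = 140.2 mol Ca²⁺.
Mass: 140.2 × 147 = 20,600 g.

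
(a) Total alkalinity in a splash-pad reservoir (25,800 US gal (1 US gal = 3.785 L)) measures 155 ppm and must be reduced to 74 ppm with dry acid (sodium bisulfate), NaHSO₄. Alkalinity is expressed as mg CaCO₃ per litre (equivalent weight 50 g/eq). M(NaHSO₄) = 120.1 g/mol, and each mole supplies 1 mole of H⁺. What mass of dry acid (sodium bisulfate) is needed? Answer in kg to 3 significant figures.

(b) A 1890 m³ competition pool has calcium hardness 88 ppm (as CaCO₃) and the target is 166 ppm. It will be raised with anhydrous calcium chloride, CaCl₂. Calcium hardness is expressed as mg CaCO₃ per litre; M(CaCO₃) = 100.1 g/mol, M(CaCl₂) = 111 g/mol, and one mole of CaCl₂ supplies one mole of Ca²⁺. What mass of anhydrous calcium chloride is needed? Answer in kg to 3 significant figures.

(a) Volume: 25,800 US gal × 3.785 L/gal = 97,653 L.
(a) Alkalinity to neutralize: (155 − 74) = 81 mg/L as CaCO₃ × 97,653 L = 7910 g as CaCO₃.
(a) Equivalents of H⁺ required: 7910 ÷ 50 g/eq = 158.2 eq = 158.2 mol NaHSO₄.
(a) Mass of NaHSO₄: 158.2 × 120.1 = 19,000 g.

(b) Volume: 1890 m³ = 1,890,000 L.
(b) Hardness to add: (166 − 88) = 78 mg/L as CaCO₃ × 1,890,000 L = 147,400 g as CaCO₃.
(b) Moles of Ca²⁺ (1 mol Ca²⁺ ≡ 1 mol CaCO₃): 147,400 / 100.1 g/mol = 1473 mol.
(b) Mass of CaCl₂: 1473 × 111 = 163,500 g.

(a) 19.0 kg; (b) 163 kg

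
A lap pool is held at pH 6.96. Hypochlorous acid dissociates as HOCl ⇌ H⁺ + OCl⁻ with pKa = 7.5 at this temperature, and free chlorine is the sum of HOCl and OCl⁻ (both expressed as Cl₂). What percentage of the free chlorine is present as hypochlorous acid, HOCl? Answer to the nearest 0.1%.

77.6%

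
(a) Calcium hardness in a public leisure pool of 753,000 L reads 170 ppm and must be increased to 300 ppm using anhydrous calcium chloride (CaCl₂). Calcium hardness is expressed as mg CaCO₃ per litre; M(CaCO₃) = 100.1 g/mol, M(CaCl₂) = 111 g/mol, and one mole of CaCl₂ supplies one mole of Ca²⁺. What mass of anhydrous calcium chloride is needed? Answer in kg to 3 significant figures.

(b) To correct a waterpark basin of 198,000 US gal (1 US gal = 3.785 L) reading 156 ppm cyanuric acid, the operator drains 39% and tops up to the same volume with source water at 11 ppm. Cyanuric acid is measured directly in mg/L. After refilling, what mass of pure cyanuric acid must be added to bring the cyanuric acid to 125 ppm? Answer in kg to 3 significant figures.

(a) 109 kg; (b) 19.1 kg

(a) Hardness to add: (300 − 170) = 130 mg/L as CaCO₃ × 753,000 L = 97,890 g as CaCO₃.
(a) Moles of Ca²⁺ (1 mol Ca²⁺ ≡ 1 mol CaCO₃): 97,890 / 100.1 g/mol = 977.9 mol.
(a) Mass of CaCl₂: 977.9 × 111 = 108,500 g.

(b) Volume: 198,000 US gal × 3.785 L/gal = 749,430 L.
(b) After draining 39% and refilling: 156 × 0.61 + 11 × 0.39 = 99.45 ppm.
(b) Deficit to target: 125 − 99.45 = 25.55 mg/L.
(b) Mass: 25.55 mg/L × 749,430 L = 19,150 g cyanuric acid.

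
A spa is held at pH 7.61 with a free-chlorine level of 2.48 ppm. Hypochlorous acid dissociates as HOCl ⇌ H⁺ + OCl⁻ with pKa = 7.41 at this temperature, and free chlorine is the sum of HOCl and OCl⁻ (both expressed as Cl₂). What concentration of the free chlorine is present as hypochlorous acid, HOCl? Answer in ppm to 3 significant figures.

[OCl⁻]/[HOCl] = 10^(pH − pKa) = 10^(7.61 − 7.41) = 10^0.20 = 1.585.
Fraction as HOCl = 1 / (1 + 1.585) = 0.3869.
HOCl = 0.3869 × 2.48 ppm = 0.9594 ppm.

0.959 ppm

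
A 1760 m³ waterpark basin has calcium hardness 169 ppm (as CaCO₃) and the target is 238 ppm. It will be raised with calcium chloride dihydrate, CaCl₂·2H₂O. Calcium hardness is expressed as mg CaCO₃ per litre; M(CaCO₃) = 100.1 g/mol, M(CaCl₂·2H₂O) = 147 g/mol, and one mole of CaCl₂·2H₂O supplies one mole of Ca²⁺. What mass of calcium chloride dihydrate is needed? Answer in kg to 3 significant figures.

Volume: 1760 m³ = 1,760,000 L.
Hardness to add: (238 − 169) = 69 mg/L as CaCO₃ × 1,760,000 L = 121,400 g as CaCO₃.
Moles of Ca²⁺ (1 mol Ca²⁺ ≡ 1 mol CaCO₃): 121,400 / 100.1 g/mol = 1213 mol.
Mass of CaCl₂·2H₂O: 1213 × 147 = 178,300 g.

178 kg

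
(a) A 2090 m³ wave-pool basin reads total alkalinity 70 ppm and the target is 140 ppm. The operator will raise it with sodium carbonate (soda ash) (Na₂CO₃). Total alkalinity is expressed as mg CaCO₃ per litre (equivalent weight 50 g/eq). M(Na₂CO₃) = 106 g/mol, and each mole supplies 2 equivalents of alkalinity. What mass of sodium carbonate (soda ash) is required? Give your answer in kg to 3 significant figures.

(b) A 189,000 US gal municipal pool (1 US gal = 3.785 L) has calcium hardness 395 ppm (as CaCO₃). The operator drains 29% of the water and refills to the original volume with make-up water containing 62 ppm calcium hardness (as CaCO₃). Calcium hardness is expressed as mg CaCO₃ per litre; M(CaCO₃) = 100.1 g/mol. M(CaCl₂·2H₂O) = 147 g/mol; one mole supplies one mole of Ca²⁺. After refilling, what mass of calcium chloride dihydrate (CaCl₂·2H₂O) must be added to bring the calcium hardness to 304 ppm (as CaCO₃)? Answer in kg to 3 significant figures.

(a) 155 kg; (b) 5.85 kg

(a) Volume: 2090 m³ = 2,090,000 L.
(a) Alkalinity to add: (140 − 70) = 70 mg/L as CaCO₃ × 2,090,000 L = 146,300 g as CaCO₃.
(a) Equivalents: 146,300 g ÷ 50 g/eq = 2926 eq.
(a) Each mole of Na₂CO₃ supplies 2 eq, so 2926 / 2 = 1463 mol.
(a) Mass: 1463 mol × 106 g/mol = 155,100 g.

(b) Volume: 189,000 US gal × 3.785 L/gal = 715,365 L.
(b) After draining 29% and refilling: 395 × 0.71 + 62 × 0.29 = 298.43 ppm.
(b) Deficit to target: 304 − 298.43 = 5.57 mg/L.
(b) As CaCO₃: 5.57 mg/L × 715,365 L = 3985 g; ÷ 100.1 = 39.81 mol Ca²⁺.
(b) Mass: 39.81 × 147 = 5851 g.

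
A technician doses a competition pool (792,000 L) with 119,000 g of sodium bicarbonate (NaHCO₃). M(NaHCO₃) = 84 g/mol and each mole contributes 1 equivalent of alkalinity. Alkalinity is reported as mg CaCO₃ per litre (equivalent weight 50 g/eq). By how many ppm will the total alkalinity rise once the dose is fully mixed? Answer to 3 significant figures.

89.4 ppm

Moles of NaHCO₃: 119,000 g ÷ 84 g/mol = 1417 mol → 1417 eq of alkalinity.
As CaCO₃: 1417 eq × 50 g/eq = 70,830 g.
Rise: 70,830 g / 792,000 L × 1000 = 89.44 mg/L.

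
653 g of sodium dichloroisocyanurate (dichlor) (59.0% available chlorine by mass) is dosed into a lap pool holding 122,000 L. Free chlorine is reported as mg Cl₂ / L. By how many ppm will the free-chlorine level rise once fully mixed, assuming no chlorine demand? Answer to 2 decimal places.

3.16 ppm

Available chlorine delivered: 653 g × 0.59 = 385.3 g as Cl₂.
Concentration rise: 385.3 g / 122,000 L = 3.158 mg/L = 3.16 ppm.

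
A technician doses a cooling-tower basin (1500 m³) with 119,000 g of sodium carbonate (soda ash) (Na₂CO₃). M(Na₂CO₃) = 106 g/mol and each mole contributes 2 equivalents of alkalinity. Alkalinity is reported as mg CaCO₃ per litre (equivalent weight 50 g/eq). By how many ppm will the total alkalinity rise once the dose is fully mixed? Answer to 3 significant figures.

74.8 ppm

Volume: 1500 m³ = 1,500,000 L.
Moles of Na₂CO₃: 119,000 g ÷ 106 g/mol = 1123 mol → 2245 eq of alkalinity.
As CaCO₃: 2245 eq × 50 g/eq = 112,300 g.
Rise: 112,300 g / 1,500,000 L × 1000 = 74.84 mg/L.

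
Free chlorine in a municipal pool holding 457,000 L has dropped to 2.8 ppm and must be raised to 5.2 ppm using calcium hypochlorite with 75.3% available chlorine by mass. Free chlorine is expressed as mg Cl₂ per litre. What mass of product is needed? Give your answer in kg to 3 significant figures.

Chlorine deficit: 5.2 − 2.8 = 2.4 ppm = 2.4 mg/L as Cl₂.
Cl₂ equivalent needed: 2.4 mg/L × 457,000 L = 1,097,000 mg = 1097 g.
Product at 75.3% available chlorine: 1097 / 0.753 = 1457 g.

1.46 kg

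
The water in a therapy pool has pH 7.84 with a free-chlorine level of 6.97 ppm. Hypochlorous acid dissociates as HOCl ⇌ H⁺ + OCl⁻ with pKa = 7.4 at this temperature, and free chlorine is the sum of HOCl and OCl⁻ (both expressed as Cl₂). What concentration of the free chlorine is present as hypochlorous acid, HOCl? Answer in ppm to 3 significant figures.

[OCl⁻]/[HOCl] = 10^(pH − pKa) = 10^(7.84 − 7.4) = 10^0.44 = 2.754.
Fraction as HOCl = 1 / (1 + 2.754) = 0.2664.
HOCl = 0.2664 × 6.97 ppm = 1.857 ppm.

1.86 ppm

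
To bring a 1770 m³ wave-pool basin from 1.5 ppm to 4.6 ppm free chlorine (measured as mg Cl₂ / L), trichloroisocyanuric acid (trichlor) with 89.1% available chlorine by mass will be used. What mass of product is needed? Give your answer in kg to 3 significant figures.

Volume: 1770 m³ = 1,770,000 L.
Chlorine deficit: 4.6 − 1.5 = 3.1 ppm = 3.1 mg/L as Cl₂.
Cl₂ equivalent needed: 3.1 mg/L × 1,770,000 L = 5,487,000 mg = 5487 g.
Product at 89.1% available chlorine: 5487 / 0.891 = 6158 g.

6.16 kg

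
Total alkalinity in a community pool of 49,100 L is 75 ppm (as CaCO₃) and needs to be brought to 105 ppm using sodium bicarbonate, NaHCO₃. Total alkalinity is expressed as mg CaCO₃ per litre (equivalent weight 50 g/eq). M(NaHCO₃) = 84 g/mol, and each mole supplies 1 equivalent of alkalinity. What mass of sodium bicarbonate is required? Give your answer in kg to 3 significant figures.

2.47 kg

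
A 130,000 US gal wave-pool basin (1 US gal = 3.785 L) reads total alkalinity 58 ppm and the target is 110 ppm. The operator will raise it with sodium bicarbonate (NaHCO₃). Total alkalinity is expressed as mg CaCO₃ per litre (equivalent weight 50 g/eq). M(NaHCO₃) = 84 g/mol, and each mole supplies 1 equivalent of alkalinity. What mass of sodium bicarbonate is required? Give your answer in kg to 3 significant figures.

Volume: 130,000 US gal × 3.785 L/gal = 492,050 L.
Alkalinity to add: (110 − 58) = 52 mg/L as CaCO₃ × 492,050 L = 25,590 g as CaCO₃.
Equivalents: 25,590 g ÷ 50 g/eq = 511.7 eq.
NaHCO₃ supplies 1 eq per mole → 511.7 mol.
Mass: 511.7 mol × 84 g/mol = 42,990 g.

43.0 kg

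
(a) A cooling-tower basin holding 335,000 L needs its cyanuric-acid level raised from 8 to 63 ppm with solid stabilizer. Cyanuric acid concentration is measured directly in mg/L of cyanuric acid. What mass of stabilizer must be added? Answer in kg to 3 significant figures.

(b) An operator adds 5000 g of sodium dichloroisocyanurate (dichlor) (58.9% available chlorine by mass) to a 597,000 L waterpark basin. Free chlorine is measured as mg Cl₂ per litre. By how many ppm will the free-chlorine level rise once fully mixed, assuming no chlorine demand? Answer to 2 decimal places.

(a) CYA to add: (63 − 8) = 55 mg/L × 335,000 L = 18,420 g cyanuric acid.

(b) Available chlorine delivered: 5000 g × 0.589 = 2945 g as Cl₂.
(b) Concentration rise: 2945 g / 597,000 L = 4.933 mg/L = 4.93 ppm.

(a) 18.4 kg; (b) 4.93 ppm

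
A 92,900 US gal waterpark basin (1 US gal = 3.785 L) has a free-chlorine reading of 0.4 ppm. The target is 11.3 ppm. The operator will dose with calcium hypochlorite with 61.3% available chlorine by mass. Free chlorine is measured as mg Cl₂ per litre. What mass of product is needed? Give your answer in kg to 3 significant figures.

6.25 kg

Volume: 92,900 US gal × 3.785 L/gal = 351,626 L.
Chlorine deficit: 11.3 − 0.4 = 10.9 ppm = 10.9 mg/L as Cl₂.
Cl₂ equivalent needed: 10.9 mg/L × 351,626 L = 3,833,000 mg = 3833 g.
Product at 61.3% available chlorine: 3833 / 0.613 = 6252 g.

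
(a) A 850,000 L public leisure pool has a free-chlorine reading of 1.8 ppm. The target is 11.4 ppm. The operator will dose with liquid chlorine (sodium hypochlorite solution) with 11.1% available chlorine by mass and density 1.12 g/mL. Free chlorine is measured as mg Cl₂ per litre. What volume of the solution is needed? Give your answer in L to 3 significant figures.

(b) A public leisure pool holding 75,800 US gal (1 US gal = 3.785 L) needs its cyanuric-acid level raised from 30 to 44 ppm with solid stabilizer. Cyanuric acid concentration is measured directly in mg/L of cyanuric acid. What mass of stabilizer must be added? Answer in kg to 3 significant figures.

(a) 65.6 L; (b) 4.02 kg

(a) Chlorine deficit: 11.4 − 1.8 = 9.6 ppm = 9.6 mg/L as Cl₂.
(a) Cl₂ equivalent needed: 9.6 mg/L × 850,000 L = 8,160,000 mg = 8160 g.
(a) Product at 11.1% available chlorine: 8160 / 0.111 = 73,510 g.
(a) Volume at density 1.12 g/mL: 73,510 g ÷ 1.12 g/mL = 65,640 mL.

(b) Volume: 75,800 US gal × 3.785 L/gal = 286,903 L.
(b) CYA to add: (44 − 30) = 14 mg/L × 286,903 L = 4017 g cyanuric acid.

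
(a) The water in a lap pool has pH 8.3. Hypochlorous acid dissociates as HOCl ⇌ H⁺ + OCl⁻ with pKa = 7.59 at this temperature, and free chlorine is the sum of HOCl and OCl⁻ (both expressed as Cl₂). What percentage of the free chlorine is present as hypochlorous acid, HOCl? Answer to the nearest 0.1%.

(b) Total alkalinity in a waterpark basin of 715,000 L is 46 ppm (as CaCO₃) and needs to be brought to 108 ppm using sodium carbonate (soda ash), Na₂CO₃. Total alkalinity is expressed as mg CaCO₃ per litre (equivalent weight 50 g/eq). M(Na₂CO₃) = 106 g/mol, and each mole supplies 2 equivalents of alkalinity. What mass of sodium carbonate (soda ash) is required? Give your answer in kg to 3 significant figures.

(a) [OCl⁻]/[HOCl] = 10^(pH − pKa) = 10^(8.3 − 7.59) = 10^0.71 = 5.129.
(a) Fraction as HOCl = 1 / (1 + 5.129) = 0.1632.

(b) Alkalinity to add: (108 − 46) = 62 mg/L as CaCO₃ × 715,000 L = 44,330 g as CaCO₃.
(b) Equivalents: 44,330 g ÷ 50 g/eq = 886.6 eq.
(b) Each mole of Na₂CO₃ supplies 2 eq, so 886.6 / 2 = 443.3 mol.
(b) Mass: 443.3 mol × 106 g/mol = 46,990 g.

(a) 16.3%; (b) 47.0 kg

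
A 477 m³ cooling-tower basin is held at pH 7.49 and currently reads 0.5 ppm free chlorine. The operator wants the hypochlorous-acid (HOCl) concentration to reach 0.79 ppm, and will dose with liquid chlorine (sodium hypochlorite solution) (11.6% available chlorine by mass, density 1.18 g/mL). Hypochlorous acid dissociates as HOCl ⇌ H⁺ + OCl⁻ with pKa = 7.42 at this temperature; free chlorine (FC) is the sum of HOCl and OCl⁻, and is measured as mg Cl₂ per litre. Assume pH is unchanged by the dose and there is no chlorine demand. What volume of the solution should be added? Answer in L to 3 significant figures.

4.25 L

Volume: 477 m³ = 477,000 L.
[OCl⁻]/[HOCl] = 10^(pH − pKa) = 10^(7.49 − 7.42) = 1.175; fraction as HOCl = 1/(1 + 1.175) = 0.4598.
Free chlorine required for 0.79 ppm HOCl: 0.79 / 0.4598 = 1.718 ppm.
FC to add: 1.718 − 0.5 = 1.218 mg/L as Cl₂.
Cl₂ equivalent: 1.218 mg/L × 477,000 L = 581.1 g.
Product at 11.6% available Cl: 581.1 / 0.116 = 5009 g.
Volume: 5009 g ÷ 1.18 g/mL = 4245 mL.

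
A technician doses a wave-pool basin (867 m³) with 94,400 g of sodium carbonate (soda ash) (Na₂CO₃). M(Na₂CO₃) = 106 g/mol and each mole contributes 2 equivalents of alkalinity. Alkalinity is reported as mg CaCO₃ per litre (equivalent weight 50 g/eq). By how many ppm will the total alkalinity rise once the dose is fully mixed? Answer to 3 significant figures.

103 ppm

Volume: 867 m³ = 867,000 L.
Moles of Na₂CO₃: 94,400 g ÷ 106 g/mol = 890.6 mol → 1781 eq of alkalinity.
As CaCO₃: 1781 eq × 50 g/eq = 89,060 g.
Rise: 89,060 g / 867,000 L × 1000 = 102.7 mg/L.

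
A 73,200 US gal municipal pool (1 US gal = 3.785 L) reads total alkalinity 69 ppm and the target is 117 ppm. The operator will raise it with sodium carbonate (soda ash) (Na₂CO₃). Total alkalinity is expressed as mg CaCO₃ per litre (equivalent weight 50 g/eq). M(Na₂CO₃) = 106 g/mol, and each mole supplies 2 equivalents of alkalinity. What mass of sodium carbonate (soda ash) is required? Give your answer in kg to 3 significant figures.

14.1 kg

Volume: 73,200 US gal × 3.785 L/gal = 277,062 L.
Alkalinity to add: (117 − 69) = 48 mg/L as CaCO₃ × 277,062 L = 13,300 g as CaCO₃.
Equivalents: 13,300 g ÷ 50 g/eq = 266 eq.
Each mole of Na₂CO₃ supplies 2 eq, so 266 / 2 = 133 mol.
Mass: 133 mol × 106 g/mol = 14,100 g.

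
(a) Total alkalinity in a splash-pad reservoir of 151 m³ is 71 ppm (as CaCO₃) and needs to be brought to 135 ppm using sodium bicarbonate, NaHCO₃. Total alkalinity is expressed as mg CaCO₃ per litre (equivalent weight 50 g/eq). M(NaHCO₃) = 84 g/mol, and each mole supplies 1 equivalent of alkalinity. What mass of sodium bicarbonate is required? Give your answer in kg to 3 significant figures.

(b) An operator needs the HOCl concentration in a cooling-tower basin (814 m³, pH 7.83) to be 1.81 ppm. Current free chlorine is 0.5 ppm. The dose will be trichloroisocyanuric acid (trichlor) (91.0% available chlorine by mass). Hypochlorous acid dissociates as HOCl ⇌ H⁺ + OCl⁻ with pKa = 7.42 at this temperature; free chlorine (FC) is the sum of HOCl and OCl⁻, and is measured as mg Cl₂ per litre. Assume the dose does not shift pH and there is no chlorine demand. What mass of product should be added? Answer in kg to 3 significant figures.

(a) 16.2 kg; (b) 5.33 kg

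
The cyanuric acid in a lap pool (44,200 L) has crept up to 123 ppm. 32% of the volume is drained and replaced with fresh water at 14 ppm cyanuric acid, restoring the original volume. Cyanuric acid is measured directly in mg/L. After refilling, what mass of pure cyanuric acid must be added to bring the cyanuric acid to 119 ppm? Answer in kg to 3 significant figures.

1.36 kg

After draining 32% and refilling: 123 × 0.68 + 14 × 0.32 = 88.12 ppm.
Deficit to target: 119 − 88.12 = 30.88 mg/L.
Mass: 30.88 mg/L × 44,200 L = 1365 g cyanuric acid.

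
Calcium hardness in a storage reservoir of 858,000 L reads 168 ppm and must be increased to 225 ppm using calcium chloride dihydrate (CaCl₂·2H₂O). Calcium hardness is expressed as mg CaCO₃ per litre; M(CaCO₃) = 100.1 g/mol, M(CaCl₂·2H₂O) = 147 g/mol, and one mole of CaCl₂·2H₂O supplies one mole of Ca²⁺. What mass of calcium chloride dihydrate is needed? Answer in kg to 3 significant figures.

Hardness to add: (225 − 168) = 57 mg/L as CaCO₃ × 858,000 L = 48,910 g as CaCO₃.
Moles of Ca²⁺ (1 mol Ca²⁺ ≡ 1 mol CaCO₃): 48,910 / 100.1 g/mol = 488.6 mol.
Mass of CaCl₂·2H₂O: 488.6 × 147 = 71,820 g.

71.8 kg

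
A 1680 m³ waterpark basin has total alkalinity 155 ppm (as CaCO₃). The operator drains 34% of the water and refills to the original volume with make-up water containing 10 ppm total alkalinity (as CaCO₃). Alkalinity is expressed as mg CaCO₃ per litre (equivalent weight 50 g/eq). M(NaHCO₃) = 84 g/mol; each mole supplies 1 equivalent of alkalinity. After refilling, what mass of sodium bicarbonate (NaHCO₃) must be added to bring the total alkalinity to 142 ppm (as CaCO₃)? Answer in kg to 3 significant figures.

Volume: 1680 m³ = 1,680,000 L.
After draining 34% and refilling: 155 × 0.66 + 10 × 0.34 = 105.7 ppm.
Deficit to target: 142 − 105.7 = 36.3 mg/L.
As CaCO₃: 36.3 mg/L × 1,680,000 L = 60,980 g; ÷ 50 g/eq ÷ 1 = 1220 mol NaHCO₃.
Mass: 1220 × 84 = 102,500 g.

102 kg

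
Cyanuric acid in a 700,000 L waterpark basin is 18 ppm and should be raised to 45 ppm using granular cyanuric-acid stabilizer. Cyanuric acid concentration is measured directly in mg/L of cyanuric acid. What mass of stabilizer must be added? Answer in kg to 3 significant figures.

CYA to add: (45 − 18) = 27 mg/L × 700,000 L = 18,900 g cyanuric acid.

18.9 kg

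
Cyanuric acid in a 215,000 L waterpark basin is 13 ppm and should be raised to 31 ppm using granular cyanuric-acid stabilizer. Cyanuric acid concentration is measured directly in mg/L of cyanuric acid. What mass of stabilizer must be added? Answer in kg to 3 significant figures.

3.87 kg

CYA to add: (31 − 13) = 18 mg/L × 215,000 L = 3870 g cyanuric acid.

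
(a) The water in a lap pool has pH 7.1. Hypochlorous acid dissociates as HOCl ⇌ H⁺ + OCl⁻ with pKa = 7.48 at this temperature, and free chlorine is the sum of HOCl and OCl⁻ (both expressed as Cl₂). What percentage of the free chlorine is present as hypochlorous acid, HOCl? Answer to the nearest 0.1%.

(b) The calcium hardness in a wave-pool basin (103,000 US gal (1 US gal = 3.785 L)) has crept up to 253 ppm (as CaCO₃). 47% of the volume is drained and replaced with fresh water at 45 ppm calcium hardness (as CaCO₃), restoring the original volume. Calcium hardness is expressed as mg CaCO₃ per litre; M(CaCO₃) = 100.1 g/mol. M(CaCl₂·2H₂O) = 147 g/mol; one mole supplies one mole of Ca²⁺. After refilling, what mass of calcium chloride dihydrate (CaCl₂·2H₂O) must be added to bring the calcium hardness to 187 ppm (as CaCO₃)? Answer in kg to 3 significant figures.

(a) 70.6%; (b) 18.2 kg

(a) [OCl⁻]/[HOCl] = 10^(pH − pKa) = 10^(7.1 − 7.48) = 10^-0.38 = 0.4169.
(a) Fraction as HOCl = 1 / (1 + 0.4169) = 0.7058.

(b) Volume: 103,000 US gal × 3.785 L/gal = 389,855 L.
(b) After draining 47% and refilling: 253 × 0.53 + 45 × 0.47 = 155.24 ppm.
(b) Deficit to target: 187 − 155.24 = 31.76 mg/L.
(b) As CaCO₃: 31.76 mg/L × 389,855 L = 12,380 g; ÷ 100.1 = 123.7 mol Ca²⁺.
(b) Mass: 123.7 × 147 = 18,180 g.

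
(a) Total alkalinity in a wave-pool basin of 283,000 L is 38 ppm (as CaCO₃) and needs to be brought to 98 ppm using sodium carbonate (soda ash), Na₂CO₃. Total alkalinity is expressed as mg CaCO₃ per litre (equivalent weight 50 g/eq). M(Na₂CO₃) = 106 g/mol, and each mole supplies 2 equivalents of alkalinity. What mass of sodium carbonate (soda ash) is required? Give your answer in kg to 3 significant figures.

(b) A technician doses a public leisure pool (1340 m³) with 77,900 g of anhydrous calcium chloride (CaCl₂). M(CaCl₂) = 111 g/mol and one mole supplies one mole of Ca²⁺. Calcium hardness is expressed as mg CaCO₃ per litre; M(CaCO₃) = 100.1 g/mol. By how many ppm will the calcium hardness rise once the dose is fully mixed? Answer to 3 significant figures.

(a) Alkalinity to add: (98 − 38) = 60 mg/L as CaCO₃ × 283,000 L = 16,980 g as CaCO₃.
(a) Equivalents: 16,980 g ÷ 50 g/eq = 339.6 eq.
(a) Each mole of Na₂CO₃ supplies 2 eq, so 339.6 / 2 = 169.8 mol.
(a) Mass: 169.8 mol × 106 g/mol = 18,000 g.

(b) Volume: 1340 m³ = 1,340,000 L.
(b) Moles of Ca²⁺: 77,900 g ÷ 111 g/mol = 701.8 mol.
(b) As CaCO₃: 701.8 mol × 100.1 g/mol = 70,250 g.
(b) Rise: 70,250 g / 1,340,000 L × 1000 = 52.43 mg/L.

(a) 18.0 kg; (b) 52.4 ppm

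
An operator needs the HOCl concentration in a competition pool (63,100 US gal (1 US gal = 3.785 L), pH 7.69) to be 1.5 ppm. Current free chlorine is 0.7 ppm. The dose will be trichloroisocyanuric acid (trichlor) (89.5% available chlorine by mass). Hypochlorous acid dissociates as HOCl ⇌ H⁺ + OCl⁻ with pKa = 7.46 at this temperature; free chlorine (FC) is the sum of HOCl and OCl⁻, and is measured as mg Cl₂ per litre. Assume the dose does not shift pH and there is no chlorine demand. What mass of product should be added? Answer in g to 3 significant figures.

893 g

Volume: 63,100 US gal × 3.785 L/gal = 238,834 L.
[OCl⁻]/[HOCl] = 10^(pH − pKa) = 10^(7.69 − 7.46) = 1.698; fraction as HOCl = 1/(1 + 1.698) = 0.3706.
Free chlorine required for 1.5 ppm HOCl: 1.5 / 0.3706 = 4.047 ppm.
FC to add: 4.047 − 0.7 = 3.347 mg/L as Cl₂.
Cl₂ equivalent: 3.347 mg/L × 238,834 L = 799.5 g.
Product at 89.5% available Cl: 799.5 / 0.895 = 893.3 g.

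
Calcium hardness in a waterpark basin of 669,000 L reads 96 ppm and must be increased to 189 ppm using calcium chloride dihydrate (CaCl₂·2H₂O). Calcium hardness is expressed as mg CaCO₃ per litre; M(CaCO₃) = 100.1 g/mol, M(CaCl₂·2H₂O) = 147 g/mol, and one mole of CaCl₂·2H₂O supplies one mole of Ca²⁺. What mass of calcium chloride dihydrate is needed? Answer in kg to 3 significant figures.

91.4 kg

Hardness to add: (189 − 96) = 93 mg/L as CaCO₃ × 669,000 L = 62,220 g as CaCO₃.
Moles of Ca²⁺ (1 mol Ca²⁺ ≡ 1 mol CaCO₃): 62,220 / 100.1 g/mol = 621.5 mol.
Mass of CaCl₂·2H₂O: 621.5 × 147 = 91,370 g.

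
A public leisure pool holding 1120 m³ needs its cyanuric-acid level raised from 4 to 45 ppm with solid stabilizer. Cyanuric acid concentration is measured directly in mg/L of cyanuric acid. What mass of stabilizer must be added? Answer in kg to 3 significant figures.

45.9 kg

Volume: 1120 m³ = 1,120,000 L.
CYA to add: (45 − 4) = 41 mg/L × 1,120,000 L = 45,920 g cyanuric acid.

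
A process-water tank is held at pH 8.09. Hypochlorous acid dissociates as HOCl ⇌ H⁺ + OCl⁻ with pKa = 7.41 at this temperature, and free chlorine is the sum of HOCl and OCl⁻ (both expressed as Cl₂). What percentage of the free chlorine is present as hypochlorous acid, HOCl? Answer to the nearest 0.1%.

17.3%

[OCl⁻]/[HOCl] = 10^(pH − pKa) = 10^(8.09 − 7.41) = 10^0.68 = 4.786.
Fraction as HOCl = 1 / (1 + 4.786) = 0.1728.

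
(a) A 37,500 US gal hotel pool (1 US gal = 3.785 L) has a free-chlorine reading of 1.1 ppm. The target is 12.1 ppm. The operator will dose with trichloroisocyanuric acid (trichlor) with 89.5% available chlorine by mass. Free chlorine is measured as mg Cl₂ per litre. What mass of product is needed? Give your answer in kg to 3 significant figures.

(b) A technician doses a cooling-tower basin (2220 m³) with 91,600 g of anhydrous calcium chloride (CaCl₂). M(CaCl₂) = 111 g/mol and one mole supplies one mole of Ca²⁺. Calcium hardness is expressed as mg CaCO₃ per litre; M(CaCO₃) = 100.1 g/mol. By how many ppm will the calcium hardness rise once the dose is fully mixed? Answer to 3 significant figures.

(a) Volume: 37,500 US gal × 3.785 L/gal = 141,938 L.
(a) Chlorine deficit: 12.1 − 1.1 = 11 ppm = 11 mg/L as Cl₂.
(a) Cl₂ equivalent needed: 11 mg/L × 141,938 L = 1,561,000 mg = 1561 g.
(a) Product at 89.5% available chlorine: 1561 / 0.895 = 1744 g.

(b) Volume: 2220 m³ = 2,220,000 L.
(b) Moles of Ca²⁺: 91,600 g ÷ 111 g/mol = 825.2 mol.
(b) As CaCO₃: 825.2 mol × 100.1 g/mol = 82,610 g.
(b) Rise: 82,610 g / 2,220,000 L × 1000 = 37.21 mg/L.

(a) 1.74 kg; (b) 37.2 ppm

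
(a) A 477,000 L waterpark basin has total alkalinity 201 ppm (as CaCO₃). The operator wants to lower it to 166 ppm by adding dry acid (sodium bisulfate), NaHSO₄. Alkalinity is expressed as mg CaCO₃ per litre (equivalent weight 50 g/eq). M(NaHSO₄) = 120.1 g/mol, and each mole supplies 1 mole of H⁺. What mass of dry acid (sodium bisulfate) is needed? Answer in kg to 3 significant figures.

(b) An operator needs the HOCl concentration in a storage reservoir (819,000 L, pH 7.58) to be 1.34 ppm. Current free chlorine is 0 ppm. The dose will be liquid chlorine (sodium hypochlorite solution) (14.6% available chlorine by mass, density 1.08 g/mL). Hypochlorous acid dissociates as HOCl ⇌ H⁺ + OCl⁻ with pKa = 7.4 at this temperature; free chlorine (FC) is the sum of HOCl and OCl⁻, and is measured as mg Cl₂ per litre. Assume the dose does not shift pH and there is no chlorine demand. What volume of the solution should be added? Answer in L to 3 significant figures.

(a) 40.1 kg; (b) 17.5 L

(a) Alkalinity to neutralize: (201 − 166) = 35 mg/L as CaCO₃ × 477,000 L = 16,700 g as CaCO₃.
(a) Equivalents of H⁺ required: 16,700 ÷ 50 g/eq = 333.9 eq = 333.9 mol NaHSO₄.
(a) Mass of NaHSO₄: 333.9 × 120.1 = 40,100 g.

(b) [OCl⁻]/[HOCl] = 10^(pH − pKa) = 10^(7.58 − 7.4) = 1.514; fraction as HOCl = 1/(1 + 1.514) = 0.3978.
(b) Free chlorine required for 1.34 ppm HOCl: 1.34 / 0.3978 = 3.368 ppm.
(b) FC to add: 3.368 − 0 = 3.368 mg/L as Cl₂.
(b) Cl₂ equivalent: 3.368 mg/L × 819,000 L = 2759 g.
(b) Product at 14.6% available Cl: 2759 / 0.146 = 18,890 g.
(b) Volume: 18,890 g ÷ 1.08 g/mL = 17,490 mL.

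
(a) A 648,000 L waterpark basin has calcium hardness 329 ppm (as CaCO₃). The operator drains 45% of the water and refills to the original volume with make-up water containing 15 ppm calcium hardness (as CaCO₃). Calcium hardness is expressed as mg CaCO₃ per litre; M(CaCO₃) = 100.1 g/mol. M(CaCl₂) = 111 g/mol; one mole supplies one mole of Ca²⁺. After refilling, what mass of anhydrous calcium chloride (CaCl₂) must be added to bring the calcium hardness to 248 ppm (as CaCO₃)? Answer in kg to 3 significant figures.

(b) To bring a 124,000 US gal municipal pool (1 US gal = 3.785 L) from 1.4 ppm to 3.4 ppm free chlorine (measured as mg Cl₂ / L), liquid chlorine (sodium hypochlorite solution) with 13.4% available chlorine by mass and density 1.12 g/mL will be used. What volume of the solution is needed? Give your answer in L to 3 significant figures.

(a) After draining 45% and refilling: 329 × 0.55 + 15 × 0.45 = 187.7 ppm.
(a) Deficit to target: 248 − 187.7 = 60.3 mg/L.
(a) As CaCO₃: 60.3 mg/L × 648,000 L = 39,070 g; ÷ 100.1 = 390.4 mol Ca²⁺.
(a) Mass: 390.4 × 111 = 43,330 g.

(b) Volume: 124,000 US gal × 3.785 L/gal = 469,340 L.
(b) Chlorine deficit: 3.4 − 1.4 = 2 ppm = 2 mg/L as Cl₂.
(b) Cl₂ equivalent needed: 2 mg/L × 469,340 L = 938,700 mg = 938.7 g.
(b) Product at 13.4% available chlorine: 938.7 / 0.134 = 7005 g.
(b) Volume at density 1.12 g/mL: 7005 g ÷ 1.12 g/mL = 6255 mL.

(a) 43.3 kg; (b) 6.25 L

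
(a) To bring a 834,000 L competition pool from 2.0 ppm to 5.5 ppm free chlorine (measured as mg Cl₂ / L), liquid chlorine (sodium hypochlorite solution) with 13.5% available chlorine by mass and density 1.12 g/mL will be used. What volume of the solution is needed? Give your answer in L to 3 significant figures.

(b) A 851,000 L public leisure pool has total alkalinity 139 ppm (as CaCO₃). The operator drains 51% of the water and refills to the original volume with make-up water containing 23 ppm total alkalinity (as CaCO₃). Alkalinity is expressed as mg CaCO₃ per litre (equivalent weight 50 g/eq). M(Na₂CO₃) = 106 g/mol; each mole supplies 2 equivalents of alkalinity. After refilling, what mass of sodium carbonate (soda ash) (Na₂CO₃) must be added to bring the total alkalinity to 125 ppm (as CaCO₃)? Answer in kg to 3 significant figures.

(a) 19.3 L; (b) 40.7 kg

(a) Chlorine deficit: 5.5 − 2.0 = 3.5 ppm = 3.5 mg/L as Cl₂.
(a) Cl₂ equivalent needed: 3.5 mg/L × 834,000 L = 2,919,000 mg = 2919 g.
(a) Product at 13.5% available chlorine: 2919 / 0.135 = 21,620 g.
(a) Volume at density 1.12 g/mL: 21,620 g ÷ 1.12 g/mL = 19,310 mL.

(b) After draining 51% and refilling: 139 × 0.49 + 23 × 0.51 = 79.84 ppm.
(b) Deficit to target: 125 − 79.84 = 45.16 mg/L.
(b) As CaCO₃: 45.16 mg/L × 851,000 L = 38,430 g; ÷ 50 g/eq ÷ 2 = 384.3 mol Na₂CO₃.
(b) Mass: 384.3 × 106 = 40,740 g.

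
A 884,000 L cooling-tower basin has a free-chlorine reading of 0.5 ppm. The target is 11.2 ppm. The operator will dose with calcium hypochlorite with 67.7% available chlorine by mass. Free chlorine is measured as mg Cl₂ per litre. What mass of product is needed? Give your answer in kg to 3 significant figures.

14.0 kg

Chlorine deficit: 11.2 − 0.5 = 10.7 ppm = 10.7 mg/L as Cl₂.
Cl₂ equivalent needed: 10.7 mg/L × 884,000 L = 9,459,000 mg = 9459 g.
Product at 67.7% available chlorine: 9459 / 0.677 = 13,970 g.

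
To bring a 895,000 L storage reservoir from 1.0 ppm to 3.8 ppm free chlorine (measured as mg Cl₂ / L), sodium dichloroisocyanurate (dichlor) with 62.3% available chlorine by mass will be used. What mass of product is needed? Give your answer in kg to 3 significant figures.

4.02 kg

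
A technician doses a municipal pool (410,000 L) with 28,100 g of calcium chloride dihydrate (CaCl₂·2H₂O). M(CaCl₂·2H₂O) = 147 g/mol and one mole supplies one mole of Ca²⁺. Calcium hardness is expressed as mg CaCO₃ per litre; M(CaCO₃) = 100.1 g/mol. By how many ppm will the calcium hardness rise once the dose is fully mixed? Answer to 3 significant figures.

46.7 ppm

Moles of Ca²⁺: 28,100 g ÷ 147 g/mol = 191.2 mol.
As CaCO₃: 191.2 mol × 100.1 g/mol = 19,130 g.
Rise: 19,130 g / 410,000 L × 1000 = 46.67 mg/L.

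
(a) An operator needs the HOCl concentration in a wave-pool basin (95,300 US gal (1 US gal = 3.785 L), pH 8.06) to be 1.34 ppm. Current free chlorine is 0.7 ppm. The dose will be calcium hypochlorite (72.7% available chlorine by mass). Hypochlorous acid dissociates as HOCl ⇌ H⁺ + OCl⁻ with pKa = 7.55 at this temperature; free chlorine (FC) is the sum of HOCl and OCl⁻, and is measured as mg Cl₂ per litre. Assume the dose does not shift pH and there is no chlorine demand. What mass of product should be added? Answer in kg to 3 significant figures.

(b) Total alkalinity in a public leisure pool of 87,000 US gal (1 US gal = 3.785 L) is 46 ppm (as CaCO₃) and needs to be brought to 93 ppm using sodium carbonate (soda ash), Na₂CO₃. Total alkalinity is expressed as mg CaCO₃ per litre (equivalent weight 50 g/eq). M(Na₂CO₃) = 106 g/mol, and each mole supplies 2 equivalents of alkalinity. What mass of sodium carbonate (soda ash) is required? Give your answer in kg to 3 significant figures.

(a) 2.47 kg; (b) 16.4 kg

(a) Volume: 95,300 US gal × 3.785 L/gal = 360,710 L.
(a) [OCl⁻]/[HOCl] = 10^(pH − pKa) = 10^(8.06 − 7.55) = 3.236; fraction as HOCl = 1/(1 + 3.236) = 0.2361.
(a) Free chlorine required for 1.34 ppm HOCl: 1.34 / 0.2361 = 5.676 ppm.
(a) FC to add: 5.676 − 0.7 = 4.976 mg/L as Cl₂.
(a) Cl₂ equivalent: 4.976 mg/L × 360,710 L = 1795 g.
(a) Product at 72.7% available Cl: 1795 / 0.727 = 2469 g.

(b) Volume: 87,000 US gal × 3.785 L/gal = 329,295 L.
(b) Alkalinity to add: (93 − 46) = 47 mg/L as CaCO₃ × 329,295 L = 15,480 g as CaCO₃.
(b) Equivalents: 15,480 g ÷ 50 g/eq = 309.5 eq.
(b) Each mole of Na₂CO₃ supplies 2 eq, so 309.5 / 2 = 154.8 mol.
(b) Mass: 154.8 mol × 106 g/mol = 16,410 g.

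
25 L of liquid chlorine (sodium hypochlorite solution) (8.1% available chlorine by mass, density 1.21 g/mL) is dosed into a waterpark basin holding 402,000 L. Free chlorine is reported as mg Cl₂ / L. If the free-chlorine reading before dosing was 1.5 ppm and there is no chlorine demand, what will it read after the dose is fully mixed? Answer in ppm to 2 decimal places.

Mass of solution: 25 L × 1000 mL/L × 1.21 g/mL = 30,250 g.
Available chlorine delivered: 30,250 g × 0.081 = 2450 g as Cl₂.
Concentration rise: 2450 g / 402,000 L = 6.095 mg/L = 6.10 ppm.
Final FC: 1.5 + 6.10 = 7.60 ppm.

7.60 ppm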